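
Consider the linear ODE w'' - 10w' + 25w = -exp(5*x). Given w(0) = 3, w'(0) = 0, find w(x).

Characteristic equation r² - 10r + 25 = 0 has discriminant (-10)² - 4·(25) = 0, so r = 5 is a repeated root.
Hence w_h = (C1 + C2*x)*exp(5*x).
Since exp(5*x) solves the homogeneous equation (r = 5 is a root of multiplicity 2), multiply the trial by x^2. Try w_p = A*x^2*exp(5*x). Substituting into the equation and dividing by exp(5*x) gives A = -1/2, so w_p = -x^2*exp(5*x)/2.
General solution: w = C1*exp(5*x) - x^2*exp(5*x)/2 + C2*x*exp(5*x).
Apply the initial conditions: w(0) = C1 = 3 and w'(0) = C2 + 5*C1 = 0. Solving gives C1 = 3, C2 = -15.

w = 3*exp(5*x) - 15*x*exp(5*x) - x**2*exp(5*x)/2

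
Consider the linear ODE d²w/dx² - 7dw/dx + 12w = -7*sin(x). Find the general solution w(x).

w = -77*sin(x)/170 - 49*cos(x)/170 + C1*exp(4*x) + C2*exp(3*x)

Characteristic equation r² - 7r + 12 = 0 factors as (r - 4)(r - 3) = 0, so r = 4, 3.
Hence w_h = C1*exp(4*x) + C2*exp(3*x).
Try w_p = A*cos(x) + B*sin(x). Substituting and equating the coefficients of cos(x) and sin(x) gives A = -49/170, B = -77/170, so w_p = -77*sin(x)/170 - 49*cos(x)/170.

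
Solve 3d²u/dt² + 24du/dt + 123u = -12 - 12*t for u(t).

u = -132/1681 - 4*t/41 + C1*cos(5*t)*exp(-4*t) + C2*exp(-4*t)*sin(5*t)

Divide through by 3: u'' + 8u' + 41u = -4 - 4*t.
Characteristic equation r² + 8r + 41 = 0 has discriminant (8)² - 4·(41) = -100 < 0, so r = -4 ± 5i.
Hence u_h = C1*cos(5*t)*exp(-4*t) + C2*exp(-4*t)*sin(5*t).
For the particular solution try u_p = A0 + A1*t. Substituting and matching coefficients of each power of t gives A0 = -132/1681, A1 = -4/41, so u_p = -132/1681 - 4*t/41.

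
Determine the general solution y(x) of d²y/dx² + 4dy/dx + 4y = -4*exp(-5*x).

y = -4*exp(-5*x)/9 + C1*exp(-2*x) + C2*x*exp(-2*x)

Characteristic equation r² + 4r + 4 = 0 has discriminant (4)² - 4·(4) = 0, so r = -2 is a repeated root.
Hence y_h = (C1 + C2*x)*exp(-2*x).
Try y_p = A*exp(-5*x). Substituting into the equation and dividing by exp(-5*x) gives A = -4/9, so y_p = -4*exp(-5*x)/9.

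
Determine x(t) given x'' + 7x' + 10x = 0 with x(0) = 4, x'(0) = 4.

x = -4*exp(-5*t) + 8*exp(-2*t)

Characteristic equation r² + 7r + 10 = 0 factors as (r + 5)(r + 2) = 0, so r = -5, -2.
Hence x_h = C1*exp(-5*t) + C2*exp(-2*t).
Apply the initial conditions: x(0) = C1 + C2 = 4 and x'(0) = -5*C1 - 2*C2 = 4. Solving gives C1 = -4, C2 = 8.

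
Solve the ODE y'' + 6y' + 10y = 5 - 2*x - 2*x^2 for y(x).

Characteristic equation r² + 6r + 10 = 0 has discriminant (6)² - 4·(10) = -4 < 0, so r = -3 ± i.
Hence y_h = C1*cos(x)*exp(-3*x) + C2*exp(-3*x)*sin(x).
For the particular solution try y_p = A0 + A1*x + A2*x^2. Substituting and matching coefficients of each power of x gives A0 = 129/250, A1 = 1/25, A2 = -1/5, so y_p = 129/250 - x^2/5 + x/25.

y = 129/250 - x**2/5 + x/25 + C1*cos(x)*exp(-3*x) + C2*exp(-3*x)*sin(x)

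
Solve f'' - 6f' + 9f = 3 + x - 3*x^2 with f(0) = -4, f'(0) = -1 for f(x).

Characteristic equation r² - 6r + 9 = 0 has discriminant (-6)² - 4·(9) = 0, so r = 3 is a repeated root.
Hence f_h = (C1 + C2*x)*exp(3*x).
For the particular solution try f_p = A0 + A1*x + A2*x^2. Substituting and matching coefficients of each power of x gives A0 = 5/27, A1 = -1/3, A2 = -1/3, so f_p = 5/27 - x/3 - x^2/3.
General solution: f = 5/27 - x/3 - x^2/3 + C1*exp(3*x) + C2*x*exp(3*x).
Apply the initial conditions: f(0) = 5/27 + C1 = -4 and f'(0) = -1/3 + C2 + 3*C1 = -1. Solving gives C1 = -113/27, C2 = 107/9.

f = 5/27 - 113*exp(3*x)/27 - x/3 - x**2/3 + 107*x*exp(3*x)/9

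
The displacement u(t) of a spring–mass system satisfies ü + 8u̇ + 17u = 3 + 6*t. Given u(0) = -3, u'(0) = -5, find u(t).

Characteristic equation r² + 8r + 17 = 0 has discriminant (8)² - 4·(17) = -4 < 0, so r = -4 ± i.
Hence u_h = C1*cos(t)*exp(-4*t) + C2*exp(-4*t)*sin(t).
For the particular solution try u_p = A0 + A1*t. Substituting and matching coefficients of each power of t gives A0 = 3/289, A1 = 6/17, so u_p = 3/289 + 6*t/17.
General solution: u = 3/289 + 6*t/17 + C1*cos(t)*exp(-4*t) + C2*exp(-4*t)*sin(t).
Apply the initial conditions: u(0) = 3/289 + C1 = -3 and u'(0) = 6/17 + C2 - 4*C1 = -5. Solving gives C1 = -870/289, C2 = -5027/289.

u = 3/289 + 6*t/17 - 5027*exp(-4*t)*sin(t)/289 - 870*cos(t)*exp(-4*t)/289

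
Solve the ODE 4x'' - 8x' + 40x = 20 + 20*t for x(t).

x = 3/5 + t/2 + C1*cos(3*t)*exp(t) + C2*exp(t)*sin(3*t)

Divide through by 4: x'' - 2x' + 10x = 5 + 5*t.
Characteristic equation r² - 2r + 10 = 0 has discriminant (-2)² - 4·(10) = -36 < 0, so r = 1 ± 3i.
Hence x_h = C1*cos(3*t)*exp(t) + C2*exp(t)*sin(3*t).
For the particular solution try x_p = A0 + A1*t. Substituting and matching coefficients of each power of t gives A0 = 3/5, A1 = 1/2, so x_p = 3/5 + t/2.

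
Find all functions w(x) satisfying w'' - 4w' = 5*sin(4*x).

Characteristic equation r² - 4r = 0 factors as (r - 4)r = 0, so r = 4, 0.
Hence w_h = C1*exp(4*x) + C2.
Try w_p = A*cos(4*x) + B*sin(4*x). Substituting and equating the coefficients of cos(4x) and sin(4x) gives A = 5/32, B = -5/32, so w_p = -5*sin(4*x)/32 + 5*cos(4*x)/32.

w = C2 - 5*sin(4*x)/32 + 5*cos(4*x)/32 + C1*exp(4*x)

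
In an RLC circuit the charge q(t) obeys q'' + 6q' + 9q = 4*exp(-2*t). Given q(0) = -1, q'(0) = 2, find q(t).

q = -5*exp(-3*t) + 4*exp(-2*t) - 5*t*exp(-3*t)

Characteristic equation r² + 6r + 9 = 0 has discriminant (6)² - 4·(9) = 0, so r = -3 is a repeated root.
Hence q_h = (C1 + C2*t)*exp(-3*t).
Try q_p = A*exp(-2*t). Substituting into the equation and dividing by exp(-2*t) gives A = 4, so q_p = 4*exp(-2*t).
General solution: q = 4*exp(-2*t) + C1*exp(-3*t) + C2*t*exp(-3*t).
Apply the initial conditions: q(0) = 4 + C1 = -1 and q'(0) = -8 + C2 - 3*C1 = 2. Solving gives C1 = -5, C2 = -5.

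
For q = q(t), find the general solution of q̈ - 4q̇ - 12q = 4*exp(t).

q = -4*exp(t)/15 + C1*exp(6*t) + C2*exp(-2*t)

Characteristic equation r² - 4r - 12 = 0 factors as (r - 6)(r + 2) = 0, so r = 6, -2.
Hence q_h = C1*exp(6*t) + C2*exp(-2*t).
Try q_p = A*exp(t). Substituting into the equation and dividing by exp(t) gives A = -4/15, so q_p = -4*exp(t)/15.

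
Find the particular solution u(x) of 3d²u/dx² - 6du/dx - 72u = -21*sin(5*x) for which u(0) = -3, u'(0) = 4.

Divide through by 3: u'' - 2u' - 24u = -7*sin(5*x).
Characteristic equation r² - 2r - 24 = 0 factors as (r - 6)(r + 4) = 0, so r = 6, -4.
Hence u_h = C1*exp(6*x) + C2*exp(-4*x).
Try u_p = A*cos(5*x) + B*sin(5*x). Substituting and equating the coefficients of cos(5x) and sin(5x) gives A = -70/2501, B = 343/2501, so u_p = -70*cos(5*x)/2501 + 343*sin(5*x)/2501.
General solution: u = -70*cos(5*x)/2501 + 343*sin(5*x)/2501 + C1*exp(6*x) + C2*exp(-4*x).
Apply the initial conditions: u(0) = -70/2501 + C1 + C2 = -3 and u'(0) = 1715/2501 - 4*C2 + 6*C1 = 4. Solving gives C1 = -523/610, C2 = -867/410.

u = -867*exp(-4*x)/410 - 523*exp(6*x)/610 - 70*cos(5*x)/2501 + 343*sin(5*x)/2501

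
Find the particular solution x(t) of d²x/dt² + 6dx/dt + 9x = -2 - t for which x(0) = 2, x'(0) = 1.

x = -4/27 - t/9 + 58*exp(-3*t)/27 + 68*t*exp(-3*t)/9

Characteristic equation r² + 6r + 9 = 0 has discriminant (6)² - 4·(9) = 0, so r = -3 is a repeated root.
Hence x_h = (C1 + C2*t)*exp(-3*t).
For the particular solution try x_p = A0 + A1*t. Substituting and matching coefficients of each power of t gives A0 = -4/27, A1 = -1/9, so x_p = -4/27 - t/9.
General solution: x = -4/27 - t/9 + C1*exp(-3*t) + C2*t*exp(-3*t).
Apply the initial conditions: x(0) = -4/27 + C1 = 2 and x'(0) = -1/9 + C2 - 3*C1 = 1. Solving gives C1 = 58/27, C2 = 68/9.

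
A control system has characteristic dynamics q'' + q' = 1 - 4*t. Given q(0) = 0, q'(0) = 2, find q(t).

q = -3 - 2*t**2 + 3*exp(-t) + 5*t

Characteristic equation r² + r = 0 factors as (r + 1)r = 0, so r = -1, 0.
Hence q_h = C1*exp(-t) + C2.
Since 0 is a characteristic root (multiplicity 1), multiply the polynomial trial by t: try q_p = t*(A0 + A1*t). Substituting and matching coefficients of each power of t gives A0 = 5, A1 = -2, so q_p = -2*t^2 + 5*t.
General solution: q = C2 - 2*t^2 + 5*t + C1*exp(-t).
Apply the initial conditions: q(0) = C1 + C2 = 0 and q'(0) = 5 - C1 = 2. Solving gives C1 = 3, C2 = -3.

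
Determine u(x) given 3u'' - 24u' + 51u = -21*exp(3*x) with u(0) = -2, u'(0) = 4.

Divide through by 3: u'' - 8u' + 17u = -7*exp(3*x).
Characteristic equation r² - 8r + 17 = 0 has discriminant (-8)² - 4·(17) = -4 < 0, so r = 4 ± i.
Hence u_h = C1*cos(x)*exp(4*x) + C2*exp(4*x)*sin(x).
Try u_p = A*exp(3*x). Substituting into the equation and dividing by exp(3*x) gives A = -7/2, so u_p = -7*exp(3*x)/2.
General solution: u = -7*exp(3*x)/2 + C1*cos(x)*exp(4*x) + C2*exp(4*x)*sin(x).
Apply the initial conditions: u(0) = -7/2 + C1 = -2 and u'(0) = -21/2 + C2 + 4*C1 = 4. Solving gives C1 = 3/2, C2 = 17/2.

u = -7*exp(3*x)/2 + 3*cos(x)*exp(4*x)/2 + 17*exp(4*x)*sin(x)/2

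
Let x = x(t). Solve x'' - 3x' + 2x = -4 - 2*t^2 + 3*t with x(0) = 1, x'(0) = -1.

x = -13/4 - t**2 + 8*exp(t) - 15*exp(2*t)/4 - 3*t/2

Characteristic equation r² - 3r + 2 = 0 factors as (r - 1)(r - 2) = 0, so r = 1, 2.
Hence x_h = C1*exp(t) + C2*exp(2*t).
For the particular solution try x_p = A0 + A1*t + A2*t^2. Substituting and matching coefficients of each power of t gives A0 = -13/4, A1 = -3/2, A2 = -1, so x_p = -13/4 - t^2 - 3*t/2.
General solution: x = -13/4 - t^2 - 3*t/2 + C1*exp(t) + C2*exp(2*t).
Apply the initial conditions: x(0) = -13/4 + C1 + C2 = 1 and x'(0) = -3/2 + C1 + 2*C2 = -1. Solving gives C1 = 8, C2 = -15/4.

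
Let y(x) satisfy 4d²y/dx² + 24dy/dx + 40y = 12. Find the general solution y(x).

y = 3/10 + C1*cos(x)*exp(-3*x) + C2*exp(-3*x)*sin(x)

Divide through by 4: y'' + 6y' + 10y = 3.
Characteristic equation r² + 6r + 10 = 0 has discriminant (6)² - 4·(10) = -4 < 0, so r = -3 ± i.
Hence y_h = C1*cos(x)*exp(-3*x) + C2*exp(-3*x)*sin(x).
For the particular solution try y_p = A0. Substituting and matching coefficients of each power of x gives A0 = 3/10, so y_p = 3/10.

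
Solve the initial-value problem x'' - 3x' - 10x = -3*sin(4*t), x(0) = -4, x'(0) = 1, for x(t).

Characteristic equation r² - 3r - 10 = 0 factors as (r - 5)(r + 2) = 0, so r = 5, -2.
Hence x_h = C1*exp(5*t) + C2*exp(-2*t).
Try x_p = A*cos(4*t) + B*sin(4*t). Substituting and equating the coefficients of cos(4t) and sin(4t) gives A = -9/205, B = 39/410, so x_p = -9*cos(4*t)/205 + 39*sin(4*t)/410.
General solution: x = -9*cos(4*t)/205 + 39*sin(4*t)/410 + C1*exp(5*t) + C2*exp(-2*t).
Apply the initial conditions: x(0) = -9/205 + C1 + C2 = -4 and x'(0) = 78/205 - 2*C2 + 5*C1 = 1. Solving gives C1 = -299/287, C2 = -102/35.

x = -299*exp(5*t)/287 - 102*exp(-2*t)/35 - 9*cos(4*t)/205 + 39*sin(4*t)/410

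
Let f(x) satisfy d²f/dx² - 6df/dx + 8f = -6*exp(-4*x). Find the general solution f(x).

f = -exp(-4*x)/8 + C1*exp(4*x) + C2*exp(2*x)

Characteristic equation r² - 6r + 8 = 0 factors as (r - 4)(r - 2) = 0, so r = 4, 2.
Hence f_h = C1*exp(4*x) + C2*exp(2*x).
Try f_p = A*exp(-4*x). Substituting into the equation and dividing by exp(-4*x) gives A = -1/8, so f_p = -exp(-4*x)/8.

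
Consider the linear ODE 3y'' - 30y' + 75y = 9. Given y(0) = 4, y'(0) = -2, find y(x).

y = 3/25 + 97*exp(5*x)/25 - 107*x*exp(5*x)/5

Divide through by 3: y'' - 10y' + 25y = 3.
Characteristic equation r² - 10r + 25 = 0 has discriminant (-10)² - 4·(25) = 0, so r = 5 is a repeated root.
Hence y_h = (C1 + C2*x)*exp(5*x).
For the particular solution try y_p = A0. Substituting and matching coefficients of each power of x gives A0 = 3/25, so y_p = 3/25.
General solution: y = 3/25 + C1*exp(5*x) + C2*x*exp(5*x).
Apply the initial conditions: y(0) = 3/25 + C1 = 4 and y'(0) = C2 + 5*C1 = -2. Solving gives C1 = 97/25, C2 = -107/5.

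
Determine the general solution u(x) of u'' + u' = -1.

Characteristic equation r² + r = 0 factors as (r + 1)r = 0, so r = -1, 0.
Hence u_h = C1*exp(-x) + C2.
Since 1 solves the homogeneous equation (r = 0 is a root of multiplicity 1), multiply the trial by x. Try u_p = A*x. Substituting into the equation and dividing by 1 gives A = -1, so u_p = -x.

u = C2 - x + C1*exp(-x)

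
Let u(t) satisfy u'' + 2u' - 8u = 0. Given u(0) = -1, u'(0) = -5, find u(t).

u = exp(-4*t)/2 - 3*exp(2*t)/2

Characteristic equation r² + 2r - 8 = 0 factors as (r + 4)(r - 2) = 0, so r = -4, 2.
Hence u_h = C1*exp(-4*t) + C2*exp(2*t).
Apply the initial conditions: u(0) = C1 + C2 = -1 and u'(0) = -4*C1 + 2*C2 = -5. Solving gives C1 = 1/2, C2 = -3/2.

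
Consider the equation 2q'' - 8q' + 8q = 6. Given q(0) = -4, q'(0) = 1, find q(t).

Divide through by 2: q'' - 4q' + 4q = 3.
Characteristic equation r² - 4r + 4 = 0 has discriminant (-4)² - 4·(4) = 0, so r = 2 is a repeated root.
Hence q_h = (C1 + C2*t)*exp(2*t).
For the particular solution try q_p = A0. Substituting and matching coefficients of each power of t gives A0 = 3/4, so q_p = 3/4.
General solution: q = 3/4 + C1*exp(2*t) + C2*t*exp(2*t).
Apply the initial conditions: q(0) = 3/4 + C1 = -4 and q'(0) = C2 + 2*C1 = 1. Solving gives C1 = -19/4, C2 = 21/2.

q = 3/4 - 19*exp(2*t)/4 + 21*t*exp(2*t)/2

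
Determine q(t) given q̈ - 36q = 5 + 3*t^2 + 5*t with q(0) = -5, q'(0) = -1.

q = -31/216 - 509*exp(-6*t)/216 - 5*exp(6*t)/2 - 5*t/36 - t**2/12

Characteristic equation r² - 36 = 0 factors as (r + 6)(r - 6) = 0, so r = -6, 6.
Hence q_h = C1*exp(-6*t) + C2*exp(6*t).
For the particular solution try q_p = A0 + A1*t + A2*t^2. Substituting and matching coefficients of each power of t gives A0 = -31/216, A1 = -5/36, A2 = -1/12, so q_p = -31/216 - 5*t/36 - t^2/12.
General solution: q = -31/216 - 5*t/36 - t^2/12 + C1*exp(-6*t) + C2*exp(6*t).
Apply the initial conditions: q(0) = -31/216 + C1 + C2 = -5 and q'(0) = -5/36 - 6*C1 + 6*C2 = -1. Solving gives C1 = -509/216, C2 = -5/2.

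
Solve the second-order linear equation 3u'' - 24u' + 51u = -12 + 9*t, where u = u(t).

Divide through by 3: u'' - 8u' + 17u = -4 + 3*t.
Characteristic equation r² - 8r + 17 = 0 has discriminant (-8)² - 4·(17) = -4 < 0, so r = 4 ± i.
Hence u_h = C1*cos(t)*exp(4*t) + C2*exp(4*t)*sin(t).
For the particular solution try u_p = A0 + A1*t. Substituting and matching coefficients of each power of t gives A0 = -44/289, A1 = 3/17, so u_p = -44/289 + 3*t/17.

u = -44/289 + 3*t/17 + C1*cos(t)*exp(4*t) + C2*exp(4*t)*sin(t)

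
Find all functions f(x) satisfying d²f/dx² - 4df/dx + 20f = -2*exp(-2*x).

Characteristic equation r² - 4r + 20 = 0 has discriminant (-4)² - 4·(20) = -64 < 0, so r = 2 ± 4i.
Hence f_h = C1*cos(4*x)*exp(2*x) + C2*exp(2*x)*sin(4*x).
Try f_p = A*exp(-2*x). Substituting into the equation and dividing by exp(-2*x) gives A = -1/16, so f_p = -exp(-2*x)/16.

f = -exp(-2*x)/16 + C1*cos(4*x)*exp(2*x) + C2*exp(2*x)*sin(4*x)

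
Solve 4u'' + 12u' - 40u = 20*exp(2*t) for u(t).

u = C1*exp(2*t) + C2*exp(-5*t) + 5*t*exp(2*t)/7

Divide through by 4: u'' + 3u' - 10u = 5*exp(2*t).
Characteristic equation r² + 3r - 10 = 0 factors as (r - 2)(r + 5) = 0, so r = 2, -5.
Hence u_h = C1*exp(2*t) + C2*exp(-5*t).
Since exp(2*t) solves the homogeneous equation (r = 2 is a root of multiplicity 1), multiply the trial by t. Try u_p = A*t*exp(2*t). Substituting into the equation and dividing by exp(2*t) gives A = 5/7, so u_p = 5*t*exp(2*t)/7.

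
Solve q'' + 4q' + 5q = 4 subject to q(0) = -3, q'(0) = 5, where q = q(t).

Characteristic equation r² + 4r + 5 = 0 has discriminant (4)² - 4·(5) = -4 < 0, so r = -2 ± i.
Hence q_h = C1*cos(t)*exp(-2*t) + C2*exp(-2*t)*sin(t).
For the particular solution try q_p = A0. Substituting and matching coefficients of each power of t gives A0 = 4/5, so q_p = 4/5.
General solution: q = 4/5 + C1*cos(t)*exp(-2*t) + C2*exp(-2*t)*sin(t).
Apply the initial conditions: q(0) = 4/5 + C1 = -3 and q'(0) = C2 - 2*C1 = 5. Solving gives C1 = -19/5, C2 = -13/5.

q = 4/5 - 19*cos(t)*exp(-2*t)/5 - 13*exp(-2*t)*sin(t)/5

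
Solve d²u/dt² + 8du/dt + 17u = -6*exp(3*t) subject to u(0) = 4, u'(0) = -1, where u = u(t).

Characteristic equation r² + 8r + 17 = 0 has discriminant (8)² - 4·(17) = -4 < 0, so r = -4 ± i.
Hence u_h = C1*cos(t)*exp(-4*t) + C2*exp(-4*t)*sin(t).
Try u_p = A*exp(3*t). Substituting into the equation and dividing by exp(3*t) gives A = -3/25, so u_p = -3*exp(3*t)/25.
General solution: u = -3*exp(3*t)/25 + C1*cos(t)*exp(-4*t) + C2*exp(-4*t)*sin(t).
Apply the initial conditions: u(0) = -3/25 + C1 = 4 and u'(0) = -9/25 + C2 - 4*C1 = -1. Solving gives C1 = 103/25, C2 = 396/25.

u = -3*exp(3*t)/25 + 103*cos(t)*exp(-4*t)/25 + 396*exp(-4*t)*sin(t)/25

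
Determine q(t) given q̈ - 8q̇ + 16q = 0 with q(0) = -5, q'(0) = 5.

Characteristic equation r² - 8r + 16 = 0 has discriminant (-8)² - 4·(16) = 0, so r = 4 is a repeated root.
Hence q_h = (C1 + C2*t)*exp(4*t).
Apply the initial conditions: q(0) = C1 = -5 and q'(0) = C2 + 4*C1 = 5. Solving gives C1 = -5, C2 = 25.

q = -5*exp(4*t) + 25*t*exp(4*t)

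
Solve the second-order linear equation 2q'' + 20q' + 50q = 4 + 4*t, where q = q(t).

q = 6/125 + 2*t/25 + C1*exp(-5*t) + C2*t*exp(-5*t)

Divide through by 2: q'' + 10q' + 25q = 2 + 2*t.
Characteristic equation r² + 10r + 25 = 0 has discriminant (10)² - 4·(25) = 0, so r = -5 is a repeated root.
Hence q_h = (C1 + C2*t)*exp(-5*t).
For the particular solution try q_p = A0 + A1*t. Substituting and matching coefficients of each power of t gives A0 = 6/125, A1 = 2/25, so q_p = 6/125 + 2*t/25.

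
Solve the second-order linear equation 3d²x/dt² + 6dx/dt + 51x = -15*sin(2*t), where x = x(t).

Divide through by 3: x'' + 2x' + 17x = -5*sin(2*t).
Characteristic equation r² + 2r + 17 = 0 has discriminant (2)² - 4·(17) = -64 < 0, so r = -1 ± 4i.
Hence x_h = C1*cos(4*t)*exp(-t) + C2*exp(-t)*sin(4*t).
Try x_p = A*cos(2*t) + B*sin(2*t). Substituting and equating the coefficients of cos(2t) and sin(2t) gives A = 4/37, B = -13/37, so x_p = -13*sin(2*t)/37 + 4*cos(2*t)/37.

x = -13*sin(2*t)/37 + 4*cos(2*t)/37 + C1*cos(4*t)*exp(-t) + C2*exp(-t)*sin(4*t)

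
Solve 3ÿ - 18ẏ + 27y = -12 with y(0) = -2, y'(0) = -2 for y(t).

Divide through by 3: y'' - 6y' + 9y = -4.
Characteristic equation r² - 6r + 9 = 0 has discriminant (-6)² - 4·(9) = 0, so r = 3 is a repeated root.
Hence y_h = (C1 + C2*t)*exp(3*t).
For the particular solution try y_p = A0. Substituting and matching coefficients of each power of t gives A0 = -4/9, so y_p = -4/9.
General solution: y = -4/9 + C1*exp(3*t) + C2*t*exp(3*t).
Apply the initial conditions: y(0) = -4/9 + C1 = -2 and y'(0) = C2 + 3*C1 = -2. Solving gives C1 = -14/9, C2 = 8/3.

y = -4/9 - 14*exp(3*t)/9 + 8*t*exp(3*t)/3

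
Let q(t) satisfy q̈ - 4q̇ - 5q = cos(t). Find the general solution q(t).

Characteristic equation r² - 4r - 5 = 0 factors as (r + 1)(r - 5) = 0, so r = -1, 5.
Hence q_h = C1*exp(-t) + C2*exp(5*t).
Try q_p = A*cos(t) + B*sin(t). Substituting and equating the coefficients of cos(t) and sin(t) gives A = -3/26, B = -1/13, so q_p = -3*cos(t)/26 - sin(t)/13.

q = -3*cos(t)/26 - sin(t)/13 + C1*exp(-t) + C2*exp(5*t)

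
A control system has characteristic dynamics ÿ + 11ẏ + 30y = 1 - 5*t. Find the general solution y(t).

Characteristic equation r² + 11r + 30 = 0 factors as (r + 6)(r + 5) = 0, so r = -6, -5.
Hence y_h = C1*exp(-6*t) + C2*exp(-5*t).
For the particular solution try y_p = A0 + A1*t. Substituting and matching coefficients of each power of t gives A0 = 17/180, A1 = -1/6, so y_p = 17/180 - t/6.

y = 17/180 - t/6 + C1*exp(-6*t) + C2*exp(-5*t)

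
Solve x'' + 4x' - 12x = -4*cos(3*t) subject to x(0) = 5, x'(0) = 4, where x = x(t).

Characteristic equation r² + 4r - 12 = 0 factors as (r + 6)(r - 2) = 0, so r = -6, 2.
Hence x_h = C1*exp(-6*t) + C2*exp(2*t).
Try x_p = A*cos(3*t) + B*sin(3*t). Substituting and equating the coefficients of cos(3t) and sin(3t) gives A = 28/195, B = -16/195, so x_p = -16*sin(3*t)/195 + 28*cos(3*t)/195.
General solution: x = -16*sin(3*t)/195 + 28*cos(3*t)/195 + C1*exp(-6*t) + C2*exp(2*t).
Apply the initial conditions: x(0) = 28/195 + C1 + C2 = 5 and x'(0) = -16/65 - 6*C1 + 2*C2 = 4. Solving gives C1 = 41/60, C2 = 217/52.

x = -16*sin(3*t)/195 + 28*cos(3*t)/195 + 41*exp(-6*t)/60 + 217*exp(2*t)/52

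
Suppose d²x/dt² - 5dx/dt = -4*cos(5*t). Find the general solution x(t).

Characteristic equation r² - 5r = 0 factors as (r - 5)r = 0, so r = 5, 0.
Hence x_h = C1*exp(5*t) + C2.
Try x_p = A*cos(5*t) + B*sin(5*t). Substituting and equating the coefficients of cos(5t) and sin(5t) gives A = 2/25, B = 2/25, so x_p = 2*cos(5*t)/25 + 2*sin(5*t)/25.

x = C2 + 2*cos(5*t)/25 + 2*sin(5*t)/25 + C1*exp(5*t)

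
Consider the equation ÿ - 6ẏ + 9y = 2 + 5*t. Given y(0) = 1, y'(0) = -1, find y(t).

Characteristic equation r² - 6r + 9 = 0 has discriminant (-6)² - 4·(9) = 0, so r = 3 is a repeated root.
Hence y_h = (C1 + C2*t)*exp(3*t).
For the particular solution try y_p = A0 + A1*t. Substituting and matching coefficients of each power of t gives A0 = 16/27, A1 = 5/9, so y_p = 16/27 + 5*t/9.
General solution: y = 16/27 + 5*t/9 + C1*exp(3*t) + C2*t*exp(3*t).
Apply the initial conditions: y(0) = 16/27 + C1 = 1 and y'(0) = 5/9 + C2 + 3*C1 = -1. Solving gives C1 = 11/27, C2 = -25/9.

y = 16/27 + 5*t/9 + 11*exp(3*t)/27 - 25*t*exp(3*t)/9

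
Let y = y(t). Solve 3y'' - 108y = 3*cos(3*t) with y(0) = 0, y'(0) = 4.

y = -29*exp(-6*t)/90 - cos(3*t)/45 + 31*exp(6*t)/90

Divide through by 3: y'' - 36y = cos(3*t).
Characteristic equation r² - 36 = 0 factors as (r - 6)(r + 6) = 0, so r = 6, -6.
Hence y_h = C1*exp(6*t) + C2*exp(-6*t).
Try y_p = A*cos(3*t) + B*sin(3*t). Substituting and equating the coefficients of cos(3t) and sin(3t) gives A = -1/45, B = 0, so y_p = -cos(3*t)/45.
General solution: y = -cos(3*t)/45 + C1*exp(6*t) + C2*exp(-6*t).
Apply the initial conditions: y(0) = -1/45 + C1 + C2 = 0 and y'(0) = -6*C2 + 6*C1 = 4. Solving gives C1 = 31/90, C2 = -29/90.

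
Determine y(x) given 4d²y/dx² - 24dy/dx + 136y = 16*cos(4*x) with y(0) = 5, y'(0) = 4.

y = -8*sin(4*x)/75 + 2*cos(4*x)/25 - 31*exp(3*x)*sin(5*x)/15 + 123*cos(5*x)*exp(3*x)/25

Divide through by 4: y'' - 6y' + 34y = 4*cos(4*x).
Characteristic equation r² - 6r + 34 = 0 has discriminant (-6)² - 4·(34) = -100 < 0, so r = 3 ± 5i.
Hence y_h = C1*cos(5*x)*exp(3*x) + C2*exp(3*x)*sin(5*x).
Try y_p = A*cos(4*x) + B*sin(4*x). Substituting and equating the coefficients of cos(4x) and sin(4x) gives A = 2/25, B = -8/75, so y_p = -8*sin(4*x)/75 + 2*cos(4*x)/25.
General solution: y = -8*sin(4*x)/75 + 2*cos(4*x)/25 + C1*cos(5*x)*exp(3*x) + C2*exp(3*x)*sin(5*x).
Apply the initial conditions: y(0) = 2/25 + C1 = 5 and y'(0) = -32/75 + 3*C1 + 5*C2 = 4. Solving gives C1 = 123/25, C2 = -31/15.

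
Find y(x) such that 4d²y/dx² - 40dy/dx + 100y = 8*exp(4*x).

Divide through by 4: y'' - 10y' + 25y = 2*exp(4*x).
Characteristic equation r² - 10r + 25 = 0 has discriminant (-10)² - 4·(25) = 0, so r = 5 is a repeated root.
Hence y_h = (C1 + C2*x)*exp(5*x).
Try y_p = A*exp(4*x). Substituting into the equation and dividing by exp(4*x) gives A = 2, so y_p = 2*exp(4*x).

y = 2*exp(4*x) + C1*exp(5*x) + C2*x*exp(5*x)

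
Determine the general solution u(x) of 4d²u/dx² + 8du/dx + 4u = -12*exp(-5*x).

u = -3*exp(-5*x)/16 + C1*exp(-x) + C2*x*exp(-x)

Divide through by 4: u'' + 2u' + u = -3*exp(-5*x).
Characteristic equation r² + 2r + 1 = 0 has discriminant (2)² - 4·(1) = 0, so r = -1 is a repeated root.
Hence u_h = (C1 + C2*x)*exp(-x).
Try u_p = A*exp(-5*x). Substituting into the equation and dividing by exp(-5*x) gives A = -3/16, so u_p = -3*exp(-5*x)/16.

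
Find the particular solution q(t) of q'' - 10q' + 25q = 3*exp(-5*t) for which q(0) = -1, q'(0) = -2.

q = -103*exp(5*t)/100 + 3*exp(-5*t)/100 + 33*t*exp(5*t)/10

Characteristic equation r² - 10r + 25 = 0 has discriminant (-10)² - 4·(25) = 0, so r = 5 is a repeated root.
Hence q_h = (C1 + C2*t)*exp(5*t).
Try q_p = A*exp(-5*t). Substituting into the equation and dividing by exp(-5*t) gives A = 3/100, so q_p = 3*exp(-5*t)/100.
General solution: q = 3*exp(-5*t)/100 + C1*exp(5*t) + C2*t*exp(5*t).
Apply the initial conditions: q(0) = 3/100 + C1 = -1 and q'(0) = -3/20 + C2 + 5*C1 = -2. Solving gives C1 = -103/100, C2 = 33/10.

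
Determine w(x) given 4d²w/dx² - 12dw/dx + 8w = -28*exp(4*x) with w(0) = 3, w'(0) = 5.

Divide through by 4: w'' - 3w' + 2w = -7*exp(4*x).
Characteristic equation r² - 3r + 2 = 0 factors as (r - 1)(r - 2) = 0, so r = 1, 2.
Hence w_h = C1*exp(x) + C2*exp(2*x).
Try w_p = A*exp(4*x). Substituting into the equation and dividing by exp(4*x) gives A = -7/6, so w_p = -7*exp(4*x)/6.
General solution: w = -7*exp(4*x)/6 + C1*exp(x) + C2*exp(2*x).
Apply the initial conditions: w(0) = -7/6 + C1 + C2 = 3 and w'(0) = -14/3 + C1 + 2*C2 = 5. Solving gives C1 = -4/3, C2 = 11/2.

w = -7*exp(4*x)/6 - 4*exp(x)/3 + 11*exp(2*x)/2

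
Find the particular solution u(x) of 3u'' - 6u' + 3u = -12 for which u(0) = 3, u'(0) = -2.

u = -4 + 7*exp(x) - 9*x*exp(x)

Divide through by 3: u'' - 2u' + u = -4.
Characteristic equation r² - 2r + 1 = 0 has discriminant (-2)² - 4·(1) = 0, so r = 1 is a repeated root.
Hence u_h = (C1 + C2*x)*exp(x).
For the particular solution try u_p = A0. Substituting and matching coefficients of each power of x gives A0 = -4, so u_p = -4.
General solution: u = -4 + C1*exp(x) + C2*x*exp(x).
Apply the initial conditions: u(0) = -4 + C1 = 3 and u'(0) = C1 + C2 = -2. Solving gives C1 = 7, C2 = -9.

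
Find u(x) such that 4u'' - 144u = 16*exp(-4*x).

Divide through by 4: u'' - 36u = 4*exp(-4*x).
Characteristic equation r² - 36 = 0 factors as (r - 6)(r + 6) = 0, so r = 6, -6.
Hence u_h = C1*exp(6*x) + C2*exp(-6*x).
Try u_p = A*exp(-4*x). Substituting into the equation and dividing by exp(-4*x) gives A = -1/5, so u_p = -exp(-4*x)/5.

u = -exp(-4*x)/5 + C1*exp(6*x) + C2*exp(-6*x)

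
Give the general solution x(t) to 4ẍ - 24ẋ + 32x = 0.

x = C1*exp(4*t) + C2*exp(2*t)

Divide through by 4: x'' - 6x' + 8x = 0.
Characteristic equation r² - 6r + 8 = 0 factors as (r - 4)(r - 2) = 0, so r = 4, 2.
Hence x_h = C1*exp(4*t) + C2*exp(2*t).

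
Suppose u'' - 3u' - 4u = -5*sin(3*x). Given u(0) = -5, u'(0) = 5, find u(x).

u = -47*exp(-x)/10 - 9*cos(3*x)/50 - 3*exp(4*x)/25 + 13*sin(3*x)/50

Characteristic equation r² - 3r - 4 = 0 factors as (r + 1)(r - 4) = 0, so r = -1, 4.
Hence u_h = C1*exp(-x) + C2*exp(4*x).
Try u_p = A*cos(3*x) + B*sin(3*x). Substituting and equating the coefficients of cos(3x) and sin(3x) gives A = -9/50, B = 13/50, so u_p = -9*cos(3*x)/50 + 13*sin(3*x)/50.
General solution: u = -9*cos(3*x)/50 + 13*sin(3*x)/50 + C1*exp(-x) + C2*exp(4*x).
Apply the initial conditions: u(0) = -9/50 + C1 + C2 = -5 and u'(0) = 39/50 - C1 + 4*C2 = 5. Solving gives C1 = -47/10, C2 = -3/25.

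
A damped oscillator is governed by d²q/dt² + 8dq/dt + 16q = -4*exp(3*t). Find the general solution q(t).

Characteristic equation r² + 8r + 16 = 0 has discriminant (8)² - 4·(16) = 0, so r = -4 is a repeated root.
Hence q_h = (C1 + C2*t)*exp(-4*t).
Try q_p = A*exp(3*t). Substituting into the equation and dividing by exp(3*t) gives A = -4/49, so q_p = -4*exp(3*t)/49.

q = -4*exp(3*t)/49 + C1*exp(-4*t) + C2*t*exp(-4*t)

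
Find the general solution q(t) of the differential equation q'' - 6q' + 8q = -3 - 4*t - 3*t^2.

q = -69/64 - 17*t/16 - 3*t**2/8 + C1*exp(2*t) + C2*exp(4*t)

Characteristic equation r² - 6r + 8 = 0 factors as (r - 2)(r - 4) = 0, so r = 2, 4.
Hence q_h = C1*exp(2*t) + C2*exp(4*t).
For the particular solution try q_p = A0 + A1*t + A2*t^2. Substituting and matching coefficients of each power of t gives A0 = -69/64, A1 = -17/16, A2 = -3/8, so q_p = -69/64 - 17*t/16 - 3*t^2/8.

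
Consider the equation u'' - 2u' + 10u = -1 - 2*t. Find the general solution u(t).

Characteristic equation r² - 2r + 10 = 0 has discriminant (-2)² - 4·(10) = -36 < 0, so r = 1 ± 3i.
Hence u_h = C1*cos(3*t)*exp(t) + C2*exp(t)*sin(3*t).
For the particular solution try u_p = A0 + A1*t. Substituting and matching coefficients of each power of t gives A0 = -7/50, A1 = -1/5, so u_p = -7/50 - t/5.

u = -7/50 - t/5 + C1*cos(3*t)*exp(t) + C2*exp(t)*sin(3*t)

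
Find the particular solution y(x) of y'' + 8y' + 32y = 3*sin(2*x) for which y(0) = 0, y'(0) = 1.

y = -3*cos(2*x)/65 + 21*sin(2*x)/260 + 3*cos(4*x)*exp(-4*x)/65 + 133*exp(-4*x)*sin(4*x)/520

Characteristic equation r² + 8r + 32 = 0 has discriminant (8)² - 4·(32) = -64 < 0, so r = -4 ± 4i.
Hence y_h = C1*cos(4*x)*exp(-4*x) + C2*exp(-4*x)*sin(4*x).
Try y_p = A*cos(2*x) + B*sin(2*x). Substituting and equating the coefficients of cos(2x) and sin(2x) gives A = -3/65, B = 21/260, so y_p = -3*cos(2*x)/65 + 21*sin(2*x)/260.
General solution: y = -3*cos(2*x)/65 + 21*sin(2*x)/260 + C1*cos(4*x)*exp(-4*x) + C2*exp(-4*x)*sin(4*x).
Apply the initial conditions: y(0) = -3/65 + C1 = 0 and y'(0) = 21/130 - 4*C1 + 4*C2 = 1. Solving gives C1 = 3/65, C2 = 133/520.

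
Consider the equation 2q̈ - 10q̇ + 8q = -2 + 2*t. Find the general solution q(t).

q = 1/16 + t/4 + C1*exp(4*t) + C2*exp(t)

Divide through by 2: q'' - 5q' + 4q = -1 + t.
Characteristic equation r² - 5r + 4 = 0 factors as (r - 4)(r - 1) = 0, so r = 4, 1.
Hence q_h = C1*exp(4*t) + C2*exp(t).
For the particular solution try q_p = A0 + A1*t. Substituting and matching coefficients of each power of t gives A0 = 1/16, A1 = 1/4, so q_p = 1/16 + t/4.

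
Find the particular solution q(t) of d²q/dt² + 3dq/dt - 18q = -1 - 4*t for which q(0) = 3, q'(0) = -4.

Characteristic equation r² + 3r - 18 = 0 factors as (r - 3)(r + 6) = 0, so r = 3, -6.
Hence q_h = C1*exp(3*t) + C2*exp(-6*t).
For the particular solution try q_p = A0 + A1*t. Substituting and matching coefficients of each power of t gives A0 = 5/54, A1 = 2/9, so q_p = 5/54 + 2*t/9.
General solution: q = 5/54 + 2*t/9 + C1*exp(3*t) + C2*exp(-6*t).
Apply the initial conditions: q(0) = 5/54 + C1 + C2 = 3 and q'(0) = 2/9 - 6*C2 + 3*C1 = -4. Solving gives C1 = 119/81, C2 = 233/162.

q = 5/54 + 2*t/9 + 119*exp(3*t)/81 + 233*exp(-6*t)/162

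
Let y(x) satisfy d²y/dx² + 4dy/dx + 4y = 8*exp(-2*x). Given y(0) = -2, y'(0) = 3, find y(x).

y = -2*exp(-2*x) - x*exp(-2*x) + 4*x**2*exp(-2*x)

Characteristic equation r² + 4r + 4 = 0 has discriminant (4)² - 4·(4) = 0, so r = -2 is a repeated root.
Hence y_h = (C1 + C2*x)*exp(-2*x).
Since exp(-2*x) solves the homogeneous equation (r = -2 is a root of multiplicity 2), multiply the trial by x^2. Try y_p = A*x^2*exp(-2*x). Substituting into the equation and dividing by exp(-2*x) gives A = 4, so y_p = 4*x^2*exp(-2*x).
General solution: y = C1*exp(-2*x) + 4*x^2*exp(-2*x) + C2*x*exp(-2*x).
Apply the initial conditions: y(0) = C1 = -2 and y'(0) = C2 - 2*C1 = 3. Solving gives C1 = -2, C2 = -1.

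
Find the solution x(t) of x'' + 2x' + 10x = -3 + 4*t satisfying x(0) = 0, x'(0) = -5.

Characteristic equation r² + 2r + 10 = 0 has discriminant (2)² - 4·(10) = -36 < 0, so r = -1 ± 3i.
Hence x_h = C1*cos(3*t)*exp(-t) + C2*exp(-t)*sin(3*t).
For the particular solution try x_p = A0 + A1*t. Substituting and matching coefficients of each power of t gives A0 = -19/50, A1 = 2/5, so x_p = -19/50 + 2*t/5.
General solution: x = -19/50 + 2*t/5 + C1*cos(3*t)*exp(-t) + C2*exp(-t)*sin(3*t).
Apply the initial conditions: x(0) = -19/50 + C1 = 0 and x'(0) = 2/5 - C1 + 3*C2 = -5. Solving gives C1 = 19/50, C2 = -251/150.

x = -19/50 + 2*t/5 - 251*exp(-t)*sin(3*t)/150 + 19*cos(3*t)*exp(-t)/50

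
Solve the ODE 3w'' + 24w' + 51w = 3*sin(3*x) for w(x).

Divide through by 3: w'' + 8w' + 17w = sin(3*x).
Characteristic equation r² + 8r + 17 = 0 has discriminant (8)² - 4·(17) = -4 < 0, so r = -4 ± i.
Hence w_h = C1*cos(x)*exp(-4*x) + C2*exp(-4*x)*sin(x).
Try w_p = A*cos(3*x) + B*sin(3*x). Substituting and equating the coefficients of cos(3x) and sin(3x) gives A = -3/80, B = 1/80, so w_p = -3*cos(3*x)/80 + sin(3*x)/80.

w = -3*cos(3*x)/80 + sin(3*x)/80 + C1*cos(x)*exp(-4*x) + C2*exp(-4*x)*sin(x)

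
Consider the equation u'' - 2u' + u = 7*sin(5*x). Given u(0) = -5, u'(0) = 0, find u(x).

Characteristic equation r² - 2r + 1 = 0 has discriminant (-2)² - 4·(1) = 0, so r = 1 is a repeated root.
Hence u_h = (C1 + C2*x)*exp(x).
Try u_p = A*cos(5*x) + B*sin(5*x). Substituting and equating the coefficients of cos(5x) and sin(5x) gives A = 35/338, B = -42/169, so u_p = -42*sin(5*x)/169 + 35*cos(5*x)/338.
General solution: u = -42*sin(5*x)/169 + 35*cos(5*x)/338 + C1*exp(x) + C2*x*exp(x).
Apply the initial conditions: u(0) = 35/338 + C1 = -5 and u'(0) = -210/169 + C1 + C2 = 0. Solving gives C1 = -1725/338, C2 = 165/26.

u = -1725*exp(x)/338 - 42*sin(5*x)/169 + 35*cos(5*x)/338 + 165*x*exp(x)/26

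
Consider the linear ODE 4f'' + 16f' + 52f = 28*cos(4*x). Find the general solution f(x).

f = -21*cos(4*x)/265 + 112*sin(4*x)/265 + C1*cos(3*x)*exp(-2*x) + C2*exp(-2*x)*sin(3*x)

Divide through by 4: f'' + 4f' + 13f = 7*cos(4*x).
Characteristic equation r² + 4r + 13 = 0 has discriminant (4)² - 4·(13) = -36 < 0, so r = -2 ± 3i.
Hence f_h = C1*cos(3*x)*exp(-2*x) + C2*exp(-2*x)*sin(3*x).
Try f_p = A*cos(4*x) + B*sin(4*x). Substituting and equating the coefficients of cos(4x) and sin(4x) gives A = -21/265, B = 112/265, so f_p = -21*cos(4*x)/265 + 112*sin(4*x)/265.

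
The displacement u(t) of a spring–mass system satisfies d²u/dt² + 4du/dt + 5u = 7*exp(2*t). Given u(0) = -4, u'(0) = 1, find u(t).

u = 7*exp(2*t)/17 - 147*exp(-2*t)*sin(t)/17 - 75*cos(t)*exp(-2*t)/17

Characteristic equation r² + 4r + 5 = 0 has discriminant (4)² - 4·(5) = -4 < 0, so r = -2 ± i.
Hence u_h = C1*cos(t)*exp(-2*t) + C2*exp(-2*t)*sin(t).
Try u_p = A*exp(2*t). Substituting into the equation and dividing by exp(2*t) gives A = 7/17, so u_p = 7*exp(2*t)/17.
General solution: u = 7*exp(2*t)/17 + C1*cos(t)*exp(-2*t) + C2*exp(-2*t)*sin(t).
Apply the initial conditions: u(0) = 7/17 + C1 = -4 and u'(0) = 14/17 + C2 - 2*C1 = 1. Solving gives C1 = -75/17, C2 = -147/17.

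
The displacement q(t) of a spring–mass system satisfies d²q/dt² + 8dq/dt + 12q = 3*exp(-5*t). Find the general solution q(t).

Characteristic equation r² + 8r + 12 = 0 factors as (r + 6)(r + 2) = 0, so r = -6, -2.
Hence q_h = C1*exp(-6*t) + C2*exp(-2*t).
Try q_p = A*exp(-5*t). Substituting into the equation and dividing by exp(-5*t) gives A = -1, so q_p = -exp(-5*t).

q = -exp(-5*t) + C1*exp(-6*t) + C2*exp(-2*t)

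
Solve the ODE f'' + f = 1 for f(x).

f = 1 + C1*cos(x) + C2*sin(x)

Characteristic equation r² + 1 = 0 has discriminant (0)² - 4·(1) = -4 < 0, so r = ± i.
Hence f_h = C1*cos(x) + C2*sin(x).
For the particular solution try f_p = A0. Substituting and matching coefficients of each power of x gives A0 = 1, so f_p = 1.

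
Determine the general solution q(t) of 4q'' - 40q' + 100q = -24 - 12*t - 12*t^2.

Divide through by 4: q'' - 10q' + 25q = -6 - 3*t - 3*t^2.
Characteristic equation r² - 10r + 25 = 0 has discriminant (-10)² - 4·(25) = 0, so r = 5 is a repeated root.
Hence q_h = (C1 + C2*t)*exp(5*t).
For the particular solution try q_p = A0 + A1*t + A2*t^2. Substituting and matching coefficients of each power of t gives A0 = -198/625, A1 = -27/125, A2 = -3/25, so q_p = -198/625 - 27*t/125 - 3*t^2/25.

q = -198/625 - 27*t/125 - 3*t**2/25 + C1*exp(5*t) + C2*t*exp(5*t)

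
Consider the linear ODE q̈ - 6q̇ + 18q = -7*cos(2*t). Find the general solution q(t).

Characteristic equation r² - 6r + 18 = 0 has discriminant (-6)² - 4·(18) = -36 < 0, so r = 3 ± 3i.
Hence q_h = C1*cos(3*t)*exp(3*t) + C2*exp(3*t)*sin(3*t).
Try q_p = A*cos(2*t) + B*sin(2*t). Substituting and equating the coefficients of cos(2t) and sin(2t) gives A = -49/170, B = 21/85, so q_p = -49*cos(2*t)/170 + 21*sin(2*t)/85.

q = -49*cos(2*t)/170 + 21*sin(2*t)/85 + C1*cos(3*t)*exp(3*t) + C2*exp(3*t)*sin(3*t)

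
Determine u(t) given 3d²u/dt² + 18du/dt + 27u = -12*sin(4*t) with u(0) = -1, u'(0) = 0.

u = -721*exp(-3*t)/625 + 28*sin(4*t)/625 + 96*cos(4*t)/625 - 91*t*exp(-3*t)/25

Divide through by 3: u'' + 6u' + 9u = -4*sin(4*t).
Characteristic equation r² + 6r + 9 = 0 has discriminant (6)² - 4·(9) = 0, so r = -3 is a repeated root.
Hence u_h = (C1 + C2*t)*exp(-3*t).
Try u_p = A*cos(4*t) + B*sin(4*t). Substituting and equating the coefficients of cos(4t) and sin(4t) gives A = 96/625, B = 28/625, so u_p = 28*sin(4*t)/625 + 96*cos(4*t)/625.
General solution: u = 28*sin(4*t)/625 + 96*cos(4*t)/625 + C1*exp(-3*t) + C2*t*exp(-3*t).
Apply the initial conditions: u(0) = 96/625 + C1 = -1 and u'(0) = 112/625 + C2 - 3*C1 = 0. Solving gives C1 = -721/625, C2 = -91/25.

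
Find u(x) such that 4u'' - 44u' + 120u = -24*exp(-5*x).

u = -3*exp(-5*x)/55 + C1*exp(5*x) + C2*exp(6*x)

Divide through by 4: u'' - 11u' + 30u = -6*exp(-5*x).
Characteristic equation r² - 11r + 30 = 0 factors as (r - 5)(r - 6) = 0, so r = 5, 6.
Hence u_h = C1*exp(5*x) + C2*exp(6*x).
Try u_p = A*exp(-5*x). Substituting into the equation and dividing by exp(-5*x) gives A = -3/55, so u_p = -3*exp(-5*x)/55.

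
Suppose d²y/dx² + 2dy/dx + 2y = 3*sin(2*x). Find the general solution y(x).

Characteristic equation r² + 2r + 2 = 0 has discriminant (2)² - 4·(2) = -4 < 0, so r = -1 ± i.
Hence y_h = C1*cos(x)*exp(-x) + C2*exp(-x)*sin(x).
Try y_p = A*cos(2*x) + B*sin(2*x). Substituting and equating the coefficients of cos(2x) and sin(2x) gives A = -3/5, B = -3/10, so y_p = -3*cos(2*x)/5 - 3*sin(2*x)/10.

y = -3*cos(2*x)/5 - 3*sin(2*x)/10 + C1*cos(x)*exp(-x) + C2*exp(-x)*sin(x)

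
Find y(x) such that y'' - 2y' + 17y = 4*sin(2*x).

Characteristic equation r² - 2r + 17 = 0 has discriminant (-2)² - 4·(17) = -64 < 0, so r = 1 ± 4i.
Hence y_h = C1*cos(4*x)*exp(x) + C2*exp(x)*sin(4*x).
Try y_p = A*cos(2*x) + B*sin(2*x). Substituting and equating the coefficients of cos(2x) and sin(2x) gives A = 16/185, B = 52/185, so y_p = 16*cos(2*x)/185 + 52*sin(2*x)/185.

y = 16*cos(2*x)/185 + 52*sin(2*x)/185 + C1*cos(4*x)*exp(x) + C2*exp(x)*sin(4*x)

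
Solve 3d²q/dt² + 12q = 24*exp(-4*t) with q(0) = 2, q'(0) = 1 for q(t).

q = 2*exp(-4*t)/5 + 8*cos(2*t)/5 + 13*sin(2*t)/10

Divide through by 3: q'' + 4q = 8*exp(-4*t).
Characteristic equation r² + 4 = 0 has discriminant (0)² - 4·(4) = -16 < 0, so r = ± 2i.
Hence q_h = C1*cos(2*t) + C2*sin(2*t).
Try q_p = A*exp(-4*t). Substituting into the equation and dividing by exp(-4*t) gives A = 2/5, so q_p = 2*exp(-4*t)/5.
General solution: q = 2*exp(-4*t)/5 + C1*cos(2*t) + C2*sin(2*t).
Apply the initial conditions: q(0) = 2/5 + C1 = 2 and q'(0) = -8/5 + 2*C2 = 1. Solving gives C1 = 8/5, C2 = 13/10.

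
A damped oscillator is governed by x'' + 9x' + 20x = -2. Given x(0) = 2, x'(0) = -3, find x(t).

Characteristic equation r² + 9r + 20 = 0 factors as (r + 5)(r + 4) = 0, so r = -5, -4.
Hence x_h = C1*exp(-5*t) + C2*exp(-4*t).
For the particular solution try x_p = A0. Substituting and matching coefficients of each power of t gives A0 = -1/10, so x_p = -1/10.
General solution: x = -1/10 + C1*exp(-5*t) + C2*exp(-4*t).
Apply the initial conditions: x(0) = -1/10 + C1 + C2 = 2 and x'(0) = -5*C1 - 4*C2 = -3. Solving gives C1 = -27/5, C2 = 15/2.

x = -1/10 - 27*exp(-5*t)/5 + 15*exp(-4*t)/2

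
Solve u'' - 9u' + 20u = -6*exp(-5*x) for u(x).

Characteristic equation r² - 9r + 20 = 0 factors as (r - 4)(r - 5) = 0, so r = 4, 5.
Hence u_h = C1*exp(4*x) + C2*exp(5*x).
Try u_p = A*exp(-5*x). Substituting into the equation and dividing by exp(-5*x) gives A = -1/15, so u_p = -exp(-5*x)/15.

u = -exp(-5*x)/15 + C1*exp(4*x) + C2*exp(5*x)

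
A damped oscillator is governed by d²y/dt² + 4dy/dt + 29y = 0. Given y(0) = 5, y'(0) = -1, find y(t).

Characteristic equation r² + 4r + 29 = 0 has discriminant (4)² - 4·(29) = -100 < 0, so r = -2 ± 5i.
Hence y_h = C1*cos(5*t)*exp(-2*t) + C2*exp(-2*t)*sin(5*t).
Apply the initial conditions: y(0) = C1 = 5 and y'(0) = -2*C1 + 5*C2 = -1. Solving gives C1 = 5, C2 = 9/5.

y = 5*cos(5*t)*exp(-2*t) + 9*exp(-2*t)*sin(5*t)/5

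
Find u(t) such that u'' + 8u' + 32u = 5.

u = 5/32 + C1*cos(4*t)*exp(-4*t) + C2*exp(-4*t)*sin(4*t)

Characteristic equation r² + 8r + 32 = 0 has discriminant (8)² - 4·(32) = -64 < 0, so r = -4 ± 4i.
Hence u_h = C1*cos(4*t)*exp(-4*t) + C2*exp(-4*t)*sin(4*t).
For the particular solution try u_p = A0. Substituting and matching coefficients of each power of t gives A0 = 5/32, so u_p = 5/32.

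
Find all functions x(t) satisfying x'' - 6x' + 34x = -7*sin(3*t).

Characteristic equation r² - 6r + 34 = 0 has discriminant (-6)² - 4·(34) = -100 < 0, so r = 3 ± 5i.
Hence x_h = C1*cos(5*t)*exp(3*t) + C2*exp(3*t)*sin(5*t).
Try x_p = A*cos(3*t) + B*sin(3*t). Substituting and equating the coefficients of cos(3t) and sin(3t) gives A = -126/949, B = -175/949, so x_p = -175*sin(3*t)/949 - 126*cos(3*t)/949.

x = -175*sin(3*t)/949 - 126*cos(3*t)/949 + C1*cos(5*t)*exp(3*t) + C2*exp(3*t)*sin(5*t)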